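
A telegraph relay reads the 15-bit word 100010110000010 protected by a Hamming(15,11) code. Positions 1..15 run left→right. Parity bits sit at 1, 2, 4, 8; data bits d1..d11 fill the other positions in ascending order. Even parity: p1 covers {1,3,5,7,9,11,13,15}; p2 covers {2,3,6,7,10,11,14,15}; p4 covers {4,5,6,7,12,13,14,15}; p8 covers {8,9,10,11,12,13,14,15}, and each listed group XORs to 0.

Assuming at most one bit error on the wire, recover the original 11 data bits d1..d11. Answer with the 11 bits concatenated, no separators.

00010000010

s1 (pos 1,3,5,7,9,11,13,15): 1⊕0⊕1⊕1⊕0⊕0⊕0⊕0 = 1
s2 (pos 2,3,6,7,10,11,14,15): 0⊕0⊕0⊕1⊕0⊕0⊕1⊕0 = 0
s4 (pos 4,5,6,7,12,13,14,15): 0⊕1⊕0⊕1⊕0⊕0⊕1⊕0 = 1
s8 (pos 8,9,10,11,12,13,14,15): 1⊕0⊕0⊕0⊕0⊕0⊕1⊕0 = 0
Syndrome s8…s1 = 0101 → error at position 5.
Flip position 5: 100010110000010 → 100000110000010
Read data bits from positions 3,5,6,7,9,10,11,12,13,14,15: 00010000010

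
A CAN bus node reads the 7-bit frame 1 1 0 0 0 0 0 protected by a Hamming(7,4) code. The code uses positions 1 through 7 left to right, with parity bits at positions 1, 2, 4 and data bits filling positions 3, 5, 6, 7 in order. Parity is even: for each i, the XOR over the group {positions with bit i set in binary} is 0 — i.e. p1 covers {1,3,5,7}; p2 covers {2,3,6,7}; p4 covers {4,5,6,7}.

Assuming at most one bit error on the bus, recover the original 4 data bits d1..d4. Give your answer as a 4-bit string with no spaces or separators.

s1 (pos 1,3,5,7): 1⊕0⊕0⊕0 = 1
s2 (pos 2,3,6,7): 1⊕0⊕0⊕0 = 1
s4 (pos 4,5,6,7): 0⊕0⊕0⊕0 = 0
Syndrome s4…s1 = 011 → error at position 3.
Flip position 3: 1100000 → 1110000
Read data bits from positions 3,5,6,7: 1000

1000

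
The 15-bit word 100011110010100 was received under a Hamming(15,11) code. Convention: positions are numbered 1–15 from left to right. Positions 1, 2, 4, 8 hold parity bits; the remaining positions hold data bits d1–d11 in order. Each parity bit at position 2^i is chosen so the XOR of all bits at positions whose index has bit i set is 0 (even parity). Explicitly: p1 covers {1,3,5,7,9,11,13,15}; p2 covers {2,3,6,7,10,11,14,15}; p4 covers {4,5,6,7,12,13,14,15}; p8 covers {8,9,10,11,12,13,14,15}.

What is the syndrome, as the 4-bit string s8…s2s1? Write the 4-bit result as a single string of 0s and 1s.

1011

s1 (pos 1,3,5,7,9,11,13,15): 1⊕0⊕1⊕1⊕0⊕1⊕1⊕0 = 1
s2 (pos 2,3,6,7,10,11,14,15): 0⊕0⊕1⊕1⊕0⊕1⊕0⊕0 = 1
s4 (pos 4,5,6,7,12,13,14,15): 0⊕1⊕1⊕1⊕0⊕1⊕0⊕0 = 0
s8 (pos 8,9,10,11,12,13,14,15): 1⊕0⊕0⊕1⊕0⊕1⊕0⊕0 = 1
Syndrome s8…s1 = 1011 → error at position 11.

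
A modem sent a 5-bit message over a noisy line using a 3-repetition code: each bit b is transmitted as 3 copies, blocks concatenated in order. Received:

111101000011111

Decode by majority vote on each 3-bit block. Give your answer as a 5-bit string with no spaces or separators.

Block 1 (111): 3 ones → 1
Block 2 (101): 2 ones → 1
Block 3 (000): 0 ones → 0
Block 4 (011): 2 ones → 1
Block 5 (111): 3 ones → 1

11011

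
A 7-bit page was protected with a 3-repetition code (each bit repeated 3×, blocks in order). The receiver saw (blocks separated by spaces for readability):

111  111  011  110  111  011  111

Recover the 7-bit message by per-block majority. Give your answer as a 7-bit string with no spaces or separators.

Block 1 (111): 3 ones → 1
Block 2 (111): 3 ones → 1
Block 3 (011): 2 ones → 1
Block 4 (110): 2 ones → 1
Block 5 (111): 3 ones → 1
Block 6 (011): 2 ones → 1
Block 7 (111): 3 ones → 1

1111111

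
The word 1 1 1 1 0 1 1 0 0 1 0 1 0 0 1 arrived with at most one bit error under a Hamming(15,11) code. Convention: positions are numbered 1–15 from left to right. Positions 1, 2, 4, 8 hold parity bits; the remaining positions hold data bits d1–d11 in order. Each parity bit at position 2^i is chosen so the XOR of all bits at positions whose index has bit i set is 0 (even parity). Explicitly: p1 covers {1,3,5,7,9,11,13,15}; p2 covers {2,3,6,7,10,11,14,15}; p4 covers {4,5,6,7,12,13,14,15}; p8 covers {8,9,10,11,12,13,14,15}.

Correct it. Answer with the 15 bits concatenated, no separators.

s1 (pos 1,3,5,7,9,11,13,15): 1⊕1⊕0⊕1⊕0⊕0⊕0⊕1 = 0
s2 (pos 2,3,6,7,10,11,14,15): 1⊕1⊕1⊕1⊕1⊕0⊕0⊕1 = 0
s4 (pos 4,5,6,7,12,13,14,15): 1⊕0⊕1⊕1⊕1⊕0⊕0⊕1 = 1
s8 (pos 8,9,10,11,12,13,14,15): 0⊕0⊕1⊕0⊕1⊕0⊕0⊕1 = 1
Syndrome s8…s1 = 1100 → error at position 12.
Flip position 12: 111101100101001 → 111101100100001

111101100100001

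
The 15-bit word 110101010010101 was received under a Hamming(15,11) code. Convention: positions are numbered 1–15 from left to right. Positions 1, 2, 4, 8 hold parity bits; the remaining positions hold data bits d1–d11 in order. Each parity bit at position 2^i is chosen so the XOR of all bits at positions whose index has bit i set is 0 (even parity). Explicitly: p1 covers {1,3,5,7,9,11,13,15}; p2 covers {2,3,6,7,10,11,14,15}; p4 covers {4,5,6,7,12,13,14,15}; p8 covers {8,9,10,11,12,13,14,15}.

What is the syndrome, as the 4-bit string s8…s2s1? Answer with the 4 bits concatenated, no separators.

0000

s1 (pos 1,3,5,7,9,11,13,15): 1⊕0⊕0⊕0⊕0⊕1⊕1⊕1 = 0
s2 (pos 2,3,6,7,10,11,14,15): 1⊕0⊕1⊕0⊕0⊕1⊕0⊕1 = 0
s4 (pos 4,5,6,7,12,13,14,15): 1⊕0⊕1⊕0⊕0⊕1⊕0⊕1 = 0
s8 (pos 8,9,10,11,12,13,14,15): 1⊕0⊕0⊕1⊕0⊕1⊕0⊕1 = 0
Syndrome s8…s1 = 0000 → no error.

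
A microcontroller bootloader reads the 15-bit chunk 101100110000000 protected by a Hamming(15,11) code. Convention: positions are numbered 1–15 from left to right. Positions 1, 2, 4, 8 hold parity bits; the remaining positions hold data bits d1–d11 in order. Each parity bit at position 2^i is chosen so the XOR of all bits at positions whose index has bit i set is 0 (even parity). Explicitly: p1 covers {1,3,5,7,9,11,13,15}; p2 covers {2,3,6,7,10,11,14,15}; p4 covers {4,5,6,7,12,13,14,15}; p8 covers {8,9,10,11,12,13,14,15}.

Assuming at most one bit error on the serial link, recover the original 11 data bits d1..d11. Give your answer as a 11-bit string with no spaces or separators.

s1 (pos 1,3,5,7,9,11,13,15): 1⊕1⊕0⊕1⊕0⊕0⊕0⊕0 = 1
s2 (pos 2,3,6,7,10,11,14,15): 0⊕1⊕0⊕1⊕0⊕0⊕0⊕0 = 0
s4 (pos 4,5,6,7,12,13,14,15): 1⊕0⊕0⊕1⊕0⊕0⊕0⊕0 = 0
s8 (pos 8,9,10,11,12,13,14,15): 1⊕0⊕0⊕0⊕0⊕0⊕0⊕0 = 1
Syndrome s8…s1 = 1001 → error at position 9.
Flip position 9: 101100110000000 → 101100111000000
Read data bits from positions 3,5,6,7,9,10,11,12,13,14,15: 10011000000

10011000000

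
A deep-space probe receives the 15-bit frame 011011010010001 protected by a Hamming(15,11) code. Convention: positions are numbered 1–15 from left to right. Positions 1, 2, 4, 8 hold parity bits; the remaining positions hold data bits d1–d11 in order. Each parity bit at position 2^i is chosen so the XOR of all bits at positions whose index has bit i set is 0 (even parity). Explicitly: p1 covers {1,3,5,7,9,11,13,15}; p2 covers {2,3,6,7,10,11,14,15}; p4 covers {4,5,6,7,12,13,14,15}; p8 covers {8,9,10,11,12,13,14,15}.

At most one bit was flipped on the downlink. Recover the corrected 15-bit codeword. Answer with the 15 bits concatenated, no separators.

s1 (pos 1,3,5,7,9,11,13,15): 0⊕1⊕1⊕0⊕0⊕1⊕0⊕1 = 0
s2 (pos 2,3,6,7,10,11,14,15): 1⊕1⊕1⊕0⊕0⊕1⊕0⊕1 = 1
s4 (pos 4,5,6,7,12,13,14,15): 0⊕1⊕1⊕0⊕0⊕0⊕0⊕1 = 1
s8 (pos 8,9,10,11,12,13,14,15): 1⊕0⊕0⊕1⊕0⊕0⊕0⊕1 = 1
Syndrome s8…s1 = 1110 → error at position 14.
Flip position 14: 011011010010001 → 011011010010011

011011010010011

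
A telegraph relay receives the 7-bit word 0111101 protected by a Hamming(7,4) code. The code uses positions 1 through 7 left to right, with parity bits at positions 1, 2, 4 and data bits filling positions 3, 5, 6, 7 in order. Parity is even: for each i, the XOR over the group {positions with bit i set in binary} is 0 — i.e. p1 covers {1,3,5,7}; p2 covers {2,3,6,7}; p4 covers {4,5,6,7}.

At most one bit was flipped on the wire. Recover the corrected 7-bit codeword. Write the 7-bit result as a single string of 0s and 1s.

s1 (pos 1,3,5,7): 0⊕1⊕1⊕1 = 1
s2 (pos 2,3,6,7): 1⊕1⊕0⊕1 = 1
s4 (pos 4,5,6,7): 1⊕1⊕0⊕1 = 1
Syndrome s4…s1 = 111 → error at position 7.
Flip position 7: 0111101 → 0111100

0111100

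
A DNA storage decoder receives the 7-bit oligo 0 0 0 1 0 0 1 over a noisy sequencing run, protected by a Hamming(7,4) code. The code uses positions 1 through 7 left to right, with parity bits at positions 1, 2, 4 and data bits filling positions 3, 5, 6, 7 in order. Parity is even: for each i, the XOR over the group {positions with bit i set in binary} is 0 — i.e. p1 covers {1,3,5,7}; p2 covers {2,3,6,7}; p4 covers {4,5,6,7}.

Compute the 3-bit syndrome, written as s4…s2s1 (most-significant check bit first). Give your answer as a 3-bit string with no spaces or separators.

011

s1 (pos 1,3,5,7): 0⊕0⊕0⊕1 = 1
s2 (pos 2,3,6,7): 0⊕0⊕0⊕1 = 1
s4 (pos 4,5,6,7): 1⊕0⊕0⊕1 = 0
Syndrome s4…s1 = 011 → error at position 3.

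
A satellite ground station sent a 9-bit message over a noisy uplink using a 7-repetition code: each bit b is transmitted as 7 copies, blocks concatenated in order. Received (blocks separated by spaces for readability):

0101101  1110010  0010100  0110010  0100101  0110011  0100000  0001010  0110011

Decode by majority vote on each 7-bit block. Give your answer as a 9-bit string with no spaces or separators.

110001001

Block 1 (0101101): 4 ones → 1
Block 2 (1110010): 4 ones → 1
Block 3 (0010100): 2 ones → 0
Block 4 (0110010): 3 ones → 0
Block 5 (0100101): 3 ones → 0
Block 6 (0110011): 4 ones → 1
Block 7 (0100000): 1 one → 0
Block 8 (0001010): 2 ones → 0
Block 9 (0110011): 4 ones → 1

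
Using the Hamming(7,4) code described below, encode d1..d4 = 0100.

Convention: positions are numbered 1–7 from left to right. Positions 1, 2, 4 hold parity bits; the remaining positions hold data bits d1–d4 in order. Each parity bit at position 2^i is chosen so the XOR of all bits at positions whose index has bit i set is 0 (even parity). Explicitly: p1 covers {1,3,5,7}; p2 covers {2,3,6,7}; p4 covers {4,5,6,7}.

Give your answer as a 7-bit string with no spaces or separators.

1001100

Place data at non-parity positions: p1 p2 0 p4 1 0 0
p1 (pos 1,3,5,7): XOR of data positions = 0⊕1⊕0 = 1
p2 (pos 2,3,6,7): XOR of data positions = 0⊕0⊕0 = 0
p4 (pos 4,5,6,7): XOR of data positions = 1⊕0⊕0 = 1
Codeword: 1001100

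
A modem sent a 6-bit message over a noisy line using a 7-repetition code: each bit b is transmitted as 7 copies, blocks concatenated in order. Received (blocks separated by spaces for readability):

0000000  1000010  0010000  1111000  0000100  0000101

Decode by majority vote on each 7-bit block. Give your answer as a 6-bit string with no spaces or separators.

Block 1 (0000000): 0 ones → 0
Block 2 (1000010): 2 ones → 0
Block 3 (0010000): 1 one → 0
Block 4 (1111000): 4 ones → 1
Block 5 (0000100): 1 one → 0
Block 6 (0000101): 2 ones → 0

000100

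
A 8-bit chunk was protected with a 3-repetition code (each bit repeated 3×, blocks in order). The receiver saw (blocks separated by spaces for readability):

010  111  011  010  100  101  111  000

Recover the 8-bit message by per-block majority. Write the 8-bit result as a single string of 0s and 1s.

01100110

Block 1 (010): 1 one → 0
Block 2 (111): 3 ones → 1
Block 3 (011): 2 ones → 1
Block 4 (010): 1 one → 0
Block 5 (100): 1 one → 0
Block 6 (101): 2 ones → 1
Block 7 (111): 3 ones → 1
Block 8 (000): 0 ones → 0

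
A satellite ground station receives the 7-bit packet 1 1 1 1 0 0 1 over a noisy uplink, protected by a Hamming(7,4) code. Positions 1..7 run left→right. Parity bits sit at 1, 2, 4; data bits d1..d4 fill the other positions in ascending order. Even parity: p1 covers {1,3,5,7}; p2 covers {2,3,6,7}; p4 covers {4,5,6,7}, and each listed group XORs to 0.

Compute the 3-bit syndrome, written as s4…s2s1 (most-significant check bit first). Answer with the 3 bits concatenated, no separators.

s1 (pos 1,3,5,7): 1⊕1⊕0⊕1 = 1
s2 (pos 2,3,6,7): 1⊕1⊕0⊕1 = 1
s4 (pos 4,5,6,7): 1⊕0⊕0⊕1 = 0
Syndrome s4…s1 = 011 → error at position 3.

011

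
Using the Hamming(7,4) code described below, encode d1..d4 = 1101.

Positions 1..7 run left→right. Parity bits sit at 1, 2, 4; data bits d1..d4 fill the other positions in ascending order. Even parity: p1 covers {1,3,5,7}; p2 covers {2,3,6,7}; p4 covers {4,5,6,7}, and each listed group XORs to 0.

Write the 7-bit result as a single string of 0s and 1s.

1010101

Place data at non-parity positions: p1 p2 1 p4 1 0 1
p1 (pos 1,3,5,7): XOR of data positions = 1⊕1⊕1 = 1
p2 (pos 2,3,6,7): XOR of data positions = 1⊕0⊕1 = 0
p4 (pos 4,5,6,7): XOR of data positions = 1⊕0⊕1 = 0
Codeword: 1010101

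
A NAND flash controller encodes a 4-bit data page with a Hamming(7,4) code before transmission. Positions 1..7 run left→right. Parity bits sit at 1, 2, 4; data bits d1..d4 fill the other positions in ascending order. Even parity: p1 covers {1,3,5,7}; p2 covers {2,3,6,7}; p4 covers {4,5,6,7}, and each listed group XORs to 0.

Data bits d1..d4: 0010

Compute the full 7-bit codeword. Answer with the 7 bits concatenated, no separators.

Place data at non-parity positions: p1 p2 0 p4 0 1 0
p1 (pos 1,3,5,7): XOR of data positions = 0⊕0⊕0 = 0
p2 (pos 2,3,6,7): XOR of data positions = 0⊕1⊕0 = 1
p4 (pos 4,5,6,7): XOR of data positions = 0⊕1⊕0 = 1
Codeword: 0101010

0101010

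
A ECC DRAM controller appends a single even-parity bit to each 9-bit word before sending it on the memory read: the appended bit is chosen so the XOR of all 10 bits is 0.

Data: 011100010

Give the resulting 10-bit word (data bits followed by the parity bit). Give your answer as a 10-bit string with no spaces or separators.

0111000100

XOR of the 9 data bits: 0⊕1⊕1⊕1⊕0⊕0⊕0⊕1⊕0 = 0
Parity bit = 0 (so all 10 bits XOR to 0).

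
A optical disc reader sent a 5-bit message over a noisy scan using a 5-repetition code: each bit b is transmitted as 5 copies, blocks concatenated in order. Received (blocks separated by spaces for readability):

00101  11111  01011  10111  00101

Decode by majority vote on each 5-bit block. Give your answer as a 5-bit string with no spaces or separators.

Block 1 (00101): 2 ones → 0
Block 2 (11111): 5 ones → 1
Block 3 (01011): 3 ones → 1
Block 4 (10111): 4 ones → 1
Block 5 (00101): 2 ones → 0

01110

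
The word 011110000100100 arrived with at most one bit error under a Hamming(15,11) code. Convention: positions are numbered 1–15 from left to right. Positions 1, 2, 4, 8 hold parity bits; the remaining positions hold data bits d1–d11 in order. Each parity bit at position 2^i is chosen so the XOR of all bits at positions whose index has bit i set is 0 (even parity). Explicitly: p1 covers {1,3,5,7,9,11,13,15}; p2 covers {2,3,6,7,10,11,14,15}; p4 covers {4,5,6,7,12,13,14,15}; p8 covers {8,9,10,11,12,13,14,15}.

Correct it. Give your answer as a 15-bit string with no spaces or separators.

s1 (pos 1,3,5,7,9,11,13,15): 0⊕1⊕1⊕0⊕0⊕0⊕1⊕0 = 1
s2 (pos 2,3,6,7,10,11,14,15): 1⊕1⊕0⊕0⊕1⊕0⊕0⊕0 = 1
s4 (pos 4,5,6,7,12,13,14,15): 1⊕1⊕0⊕0⊕0⊕1⊕0⊕0 = 1
s8 (pos 8,9,10,11,12,13,14,15): 0⊕0⊕1⊕0⊕0⊕1⊕0⊕0 = 0
Syndrome s8…s1 = 0111 → error at position 7.
Flip position 7: 011110000100100 → 011110100100100

011110100100100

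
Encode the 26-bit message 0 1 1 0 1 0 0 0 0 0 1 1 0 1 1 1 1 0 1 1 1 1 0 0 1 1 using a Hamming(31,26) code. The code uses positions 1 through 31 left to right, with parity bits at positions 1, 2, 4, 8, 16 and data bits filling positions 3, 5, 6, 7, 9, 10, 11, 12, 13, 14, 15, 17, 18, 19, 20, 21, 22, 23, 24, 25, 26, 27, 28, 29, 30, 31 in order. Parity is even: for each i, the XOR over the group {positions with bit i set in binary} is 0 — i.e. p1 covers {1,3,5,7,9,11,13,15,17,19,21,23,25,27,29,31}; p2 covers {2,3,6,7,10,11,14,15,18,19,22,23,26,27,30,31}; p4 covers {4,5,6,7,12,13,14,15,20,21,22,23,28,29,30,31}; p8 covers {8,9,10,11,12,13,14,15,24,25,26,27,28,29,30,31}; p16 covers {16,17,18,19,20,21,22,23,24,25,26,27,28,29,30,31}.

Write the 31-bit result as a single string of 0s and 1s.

Place data at non-parity positions: p1 p2 0 p4 1 1 0 p8 1 0 0 0 0 0 1 p16 1 0 1 1 1 1 0 1 1 1 1 0 0 1 1
p1 (pos 1,3,5,7,9,11,13,15,17,19,21,23,25,27,29,31): XOR of data positions = 0⊕1⊕0⊕1⊕0⊕0⊕1⊕1⊕1⊕1⊕0⊕1⊕1⊕0⊕1 = 1
p2 (pos 2,3,6,7,10,11,14,15,18,19,22,23,26,27,30,31): XOR of data positions = 0⊕1⊕0⊕0⊕0⊕0⊕1⊕0⊕1⊕1⊕0⊕1⊕1⊕1⊕1 = 0
p4 (pos 4,5,6,7,12,13,14,15,20,21,22,23,28,29,30,31): XOR of data positions = 1⊕1⊕0⊕0⊕0⊕0⊕1⊕1⊕1⊕1⊕0⊕0⊕0⊕1⊕1 = 0
p8 (pos 8,9,10,11,12,13,14,15,24,25,26,27,28,29,30,31): XOR of data positions = 1⊕0⊕0⊕0⊕0⊕0⊕1⊕1⊕1⊕1⊕1⊕0⊕0⊕1⊕1 = 0
p16 (pos 16,17,18,19,20,21,22,23,24,25,26,27,28,29,30,31): XOR of data positions = 1⊕0⊕1⊕1⊕1⊕1⊕0⊕1⊕1⊕1⊕1⊕0⊕0⊕1⊕1 = 1
Codeword: 1000110010000011101111011110011

1000110010000011101111011110011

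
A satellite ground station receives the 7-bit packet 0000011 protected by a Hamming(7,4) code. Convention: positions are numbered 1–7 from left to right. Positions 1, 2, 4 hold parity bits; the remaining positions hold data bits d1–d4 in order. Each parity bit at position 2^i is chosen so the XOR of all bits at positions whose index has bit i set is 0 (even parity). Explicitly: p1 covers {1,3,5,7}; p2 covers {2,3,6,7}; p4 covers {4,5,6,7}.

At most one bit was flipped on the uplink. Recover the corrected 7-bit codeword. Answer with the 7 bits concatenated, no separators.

1000011

s1 (pos 1,3,5,7): 0⊕0⊕0⊕1 = 1
s2 (pos 2,3,6,7): 0⊕0⊕1⊕1 = 0
s4 (pos 4,5,6,7): 0⊕0⊕1⊕1 = 0
Syndrome s4…s1 = 001 → error at position 1.
Flip position 1: 0000011 → 1000011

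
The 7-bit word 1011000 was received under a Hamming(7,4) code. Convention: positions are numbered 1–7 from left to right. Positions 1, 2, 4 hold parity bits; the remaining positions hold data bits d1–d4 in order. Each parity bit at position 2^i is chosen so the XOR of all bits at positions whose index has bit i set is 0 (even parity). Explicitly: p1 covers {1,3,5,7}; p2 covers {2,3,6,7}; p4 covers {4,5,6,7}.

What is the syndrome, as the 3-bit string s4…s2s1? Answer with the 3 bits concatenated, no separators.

s1 (pos 1,3,5,7): 1⊕1⊕0⊕0 = 0
s2 (pos 2,3,6,7): 0⊕1⊕0⊕0 = 1
s4 (pos 4,5,6,7): 1⊕0⊕0⊕0 = 1
Syndrome s4…s1 = 110 → error at position 6.

110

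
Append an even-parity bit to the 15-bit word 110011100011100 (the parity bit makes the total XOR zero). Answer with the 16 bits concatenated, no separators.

XOR of the 15 data bits: 1⊕1⊕0⊕0⊕1⊕1⊕1⊕0⊕0⊕0⊕1⊕1⊕1⊕0⊕0 = 0
Parity bit = 0 (so all 16 bits XOR to 0).

1100111000111000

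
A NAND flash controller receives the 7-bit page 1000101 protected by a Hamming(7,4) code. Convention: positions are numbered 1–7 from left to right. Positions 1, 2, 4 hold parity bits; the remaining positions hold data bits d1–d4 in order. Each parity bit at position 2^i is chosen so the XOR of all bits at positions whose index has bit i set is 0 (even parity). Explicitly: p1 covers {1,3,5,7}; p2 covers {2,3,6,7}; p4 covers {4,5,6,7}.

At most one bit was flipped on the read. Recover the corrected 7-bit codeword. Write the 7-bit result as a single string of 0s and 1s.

s1 (pos 1,3,5,7): 1⊕0⊕1⊕1 = 1
s2 (pos 2,3,6,7): 0⊕0⊕0⊕1 = 1
s4 (pos 4,5,6,7): 0⊕1⊕0⊕1 = 0
Syndrome s4…s1 = 011 → error at position 3.
Flip position 3: 1000101 → 1010101

1010101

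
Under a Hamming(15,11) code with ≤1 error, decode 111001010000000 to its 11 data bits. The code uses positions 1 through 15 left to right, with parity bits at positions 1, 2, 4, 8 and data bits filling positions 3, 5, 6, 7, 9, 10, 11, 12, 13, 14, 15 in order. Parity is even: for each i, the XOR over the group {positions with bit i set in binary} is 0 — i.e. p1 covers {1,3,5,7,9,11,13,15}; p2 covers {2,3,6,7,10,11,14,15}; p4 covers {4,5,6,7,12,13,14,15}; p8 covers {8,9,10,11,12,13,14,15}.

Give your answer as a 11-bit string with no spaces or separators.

10100000010

s1 (pos 1,3,5,7,9,11,13,15): 1⊕1⊕0⊕0⊕0⊕0⊕0⊕0 = 0
s2 (pos 2,3,6,7,10,11,14,15): 1⊕1⊕1⊕0⊕0⊕0⊕0⊕0 = 1
s4 (pos 4,5,6,7,12,13,14,15): 0⊕0⊕1⊕0⊕0⊕0⊕0⊕0 = 1
s8 (pos 8,9,10,11,12,13,14,15): 1⊕0⊕0⊕0⊕0⊕0⊕0⊕0 = 1
Syndrome s8…s1 = 1110 → error at position 14.
Flip position 14: 111001010000000 → 111001010000010
Read data bits from positions 3,5,6,7,9,10,11,12,13,14,15: 10100000010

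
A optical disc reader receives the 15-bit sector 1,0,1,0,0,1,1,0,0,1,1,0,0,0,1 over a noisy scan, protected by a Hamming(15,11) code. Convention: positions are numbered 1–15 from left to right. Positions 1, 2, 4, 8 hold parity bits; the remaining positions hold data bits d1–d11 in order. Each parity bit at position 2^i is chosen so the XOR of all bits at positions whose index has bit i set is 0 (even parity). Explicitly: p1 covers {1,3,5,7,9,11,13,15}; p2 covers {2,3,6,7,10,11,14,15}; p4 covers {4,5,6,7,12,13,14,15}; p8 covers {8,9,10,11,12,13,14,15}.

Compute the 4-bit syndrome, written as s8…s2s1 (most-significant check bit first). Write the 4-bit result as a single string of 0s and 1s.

1101

s1 (pos 1,3,5,7,9,11,13,15): 1⊕1⊕0⊕1⊕0⊕1⊕0⊕1 = 1
s2 (pos 2,3,6,7,10,11,14,15): 0⊕1⊕1⊕1⊕1⊕1⊕0⊕1 = 0
s4 (pos 4,5,6,7,12,13,14,15): 0⊕0⊕1⊕1⊕0⊕0⊕0⊕1 = 1
s8 (pos 8,9,10,11,12,13,14,15): 0⊕0⊕1⊕1⊕0⊕0⊕0⊕1 = 1
Syndrome s8…s1 = 1101 → error at position 13.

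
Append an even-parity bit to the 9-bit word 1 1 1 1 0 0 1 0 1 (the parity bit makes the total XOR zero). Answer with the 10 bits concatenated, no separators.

1111001010

XOR of the 9 data bits: 1⊕1⊕1⊕1⊕0⊕0⊕1⊕0⊕1 = 0
Parity bit = 0 (so all 10 bits XOR to 0).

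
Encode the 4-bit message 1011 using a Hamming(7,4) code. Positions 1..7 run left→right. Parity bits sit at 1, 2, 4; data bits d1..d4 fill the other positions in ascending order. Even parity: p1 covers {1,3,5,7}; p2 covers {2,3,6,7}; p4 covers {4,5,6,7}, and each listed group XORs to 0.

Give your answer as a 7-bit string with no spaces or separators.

Place data at non-parity positions: p1 p2 1 p4 0 1 1
p1 (pos 1,3,5,7): XOR of data positions = 1⊕0⊕1 = 0
p2 (pos 2,3,6,7): XOR of data positions = 1⊕1⊕1 = 1
p4 (pos 4,5,6,7): XOR of data positions = 0⊕1⊕1 = 0
Codeword: 0110011

0110011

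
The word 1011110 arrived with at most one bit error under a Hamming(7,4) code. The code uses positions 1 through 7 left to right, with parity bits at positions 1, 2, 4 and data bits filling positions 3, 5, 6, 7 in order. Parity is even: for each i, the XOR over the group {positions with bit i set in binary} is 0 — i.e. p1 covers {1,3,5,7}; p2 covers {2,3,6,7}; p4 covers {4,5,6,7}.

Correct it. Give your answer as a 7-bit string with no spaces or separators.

s1 (pos 1,3,5,7): 1⊕1⊕1⊕0 = 1
s2 (pos 2,3,6,7): 0⊕1⊕1⊕0 = 0
s4 (pos 4,5,6,7): 1⊕1⊕1⊕0 = 1
Syndrome s4…s1 = 101 → error at position 5.
Flip position 5: 1011110 → 1011010

1011010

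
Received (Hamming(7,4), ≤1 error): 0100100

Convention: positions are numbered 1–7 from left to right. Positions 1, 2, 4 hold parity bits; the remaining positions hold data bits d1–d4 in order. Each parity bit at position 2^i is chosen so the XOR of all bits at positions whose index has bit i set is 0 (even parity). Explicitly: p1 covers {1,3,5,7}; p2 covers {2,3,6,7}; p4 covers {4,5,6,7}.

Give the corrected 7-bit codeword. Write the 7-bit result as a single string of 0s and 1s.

0100101

s1 (pos 1,3,5,7): 0⊕0⊕1⊕0 = 1
s2 (pos 2,3,6,7): 1⊕0⊕0⊕0 = 1
s4 (pos 4,5,6,7): 0⊕1⊕0⊕0 = 1
Syndrome s4…s1 = 111 → error at position 7.
Flip position 7: 0100100 → 0100101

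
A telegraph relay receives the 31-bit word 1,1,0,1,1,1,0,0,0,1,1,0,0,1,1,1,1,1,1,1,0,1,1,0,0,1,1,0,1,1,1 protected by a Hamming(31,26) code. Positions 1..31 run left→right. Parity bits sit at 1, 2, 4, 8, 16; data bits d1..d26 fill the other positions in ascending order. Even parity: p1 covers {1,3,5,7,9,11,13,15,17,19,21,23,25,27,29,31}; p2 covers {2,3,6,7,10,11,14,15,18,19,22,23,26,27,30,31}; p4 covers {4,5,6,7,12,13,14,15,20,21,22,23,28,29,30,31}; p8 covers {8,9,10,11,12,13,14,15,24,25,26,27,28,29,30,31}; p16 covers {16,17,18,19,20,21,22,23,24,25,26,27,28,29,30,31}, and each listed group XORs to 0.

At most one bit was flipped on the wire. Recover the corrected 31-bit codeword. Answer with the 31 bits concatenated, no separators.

s1 (pos 1,3,5,7,9,11,13,15,17,19,21,23,25,27,29,31): 1⊕0⊕1⊕0⊕0⊕1⊕0⊕1⊕1⊕1⊕0⊕1⊕0⊕1⊕1⊕1 = 0
s2 (pos 2,3,6,7,10,11,14,15,18,19,22,23,26,27,30,31): 1⊕0⊕1⊕0⊕1⊕1⊕1⊕1⊕1⊕1⊕1⊕1⊕1⊕1⊕1⊕1 = 0
s4 (pos 4,5,6,7,12,13,14,15,20,21,22,23,28,29,30,31): 1⊕1⊕1⊕0⊕0⊕0⊕1⊕1⊕1⊕0⊕1⊕1⊕0⊕1⊕1⊕1 = 1
s8 (pos 8,9,10,11,12,13,14,15,24,25,26,27,28,29,30,31): 0⊕0⊕1⊕1⊕0⊕0⊕1⊕1⊕0⊕0⊕1⊕1⊕0⊕1⊕1⊕1 = 1
s16 (pos 16,17,18,19,20,21,22,23,24,25,26,27,28,29,30,31): 1⊕1⊕1⊕1⊕1⊕0⊕1⊕1⊕0⊕0⊕1⊕1⊕0⊕1⊕1⊕1 = 0
Syndrome s16…s1 = 01100 → error at position 12.
Flip position 12: 1101110001100111111101100110111 → 1101110001110111111101100110111

1101110001110111111101100110111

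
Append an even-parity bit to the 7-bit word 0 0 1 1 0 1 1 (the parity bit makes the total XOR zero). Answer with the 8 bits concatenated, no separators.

00110110

XOR of the 7 data bits: 0⊕0⊕1⊕1⊕0⊕1⊕1 = 0
Parity bit = 0 (so all 8 bits XOR to 0).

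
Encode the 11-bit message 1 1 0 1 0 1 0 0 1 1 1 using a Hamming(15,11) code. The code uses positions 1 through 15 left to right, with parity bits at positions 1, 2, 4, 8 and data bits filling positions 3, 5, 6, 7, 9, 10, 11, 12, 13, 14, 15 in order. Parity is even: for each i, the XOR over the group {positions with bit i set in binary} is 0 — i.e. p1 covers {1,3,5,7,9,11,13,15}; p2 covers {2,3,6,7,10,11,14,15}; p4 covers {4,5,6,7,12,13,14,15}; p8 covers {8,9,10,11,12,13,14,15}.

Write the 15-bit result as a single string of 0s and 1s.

111110100100111

Place data at non-parity positions: p1 p2 1 p4 1 0 1 p8 0 1 0 0 1 1 1
p1 (pos 1,3,5,7,9,11,13,15): XOR of data positions = 1⊕1⊕1⊕0⊕0⊕1⊕1 = 1
p2 (pos 2,3,6,7,10,11,14,15): XOR of data positions = 1⊕0⊕1⊕1⊕0⊕1⊕1 = 1
p4 (pos 4,5,6,7,12,13,14,15): XOR of data positions = 1⊕0⊕1⊕0⊕1⊕1⊕1 = 1
p8 (pos 8,9,10,11,12,13,14,15): XOR of data positions = 0⊕1⊕0⊕0⊕1⊕1⊕1 = 0
Codeword: 111110100100111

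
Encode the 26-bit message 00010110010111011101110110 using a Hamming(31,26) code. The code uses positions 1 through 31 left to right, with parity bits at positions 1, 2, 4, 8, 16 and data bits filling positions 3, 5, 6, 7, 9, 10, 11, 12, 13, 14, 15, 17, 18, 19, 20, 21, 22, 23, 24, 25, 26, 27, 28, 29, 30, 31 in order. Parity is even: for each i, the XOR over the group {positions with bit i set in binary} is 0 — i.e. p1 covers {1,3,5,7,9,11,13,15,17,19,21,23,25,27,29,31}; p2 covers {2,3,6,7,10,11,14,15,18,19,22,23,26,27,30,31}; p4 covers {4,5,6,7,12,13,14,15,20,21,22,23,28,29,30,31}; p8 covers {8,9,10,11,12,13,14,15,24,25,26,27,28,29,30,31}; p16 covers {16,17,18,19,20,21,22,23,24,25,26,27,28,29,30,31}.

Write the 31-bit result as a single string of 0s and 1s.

1101001001100101111011101110110

Place data at non-parity positions: p1 p2 0 p4 0 0 1 p8 0 1 1 0 0 1 0 p16 1 1 1 0 1 1 1 0 1 1 1 0 1 1 0
p1 (pos 1,3,5,7,9,11,13,15,17,19,21,23,25,27,29,31): XOR of data positions = 0⊕0⊕1⊕0⊕1⊕0⊕0⊕1⊕1⊕1⊕1⊕1⊕1⊕1⊕0 = 1
p2 (pos 2,3,6,7,10,11,14,15,18,19,22,23,26,27,30,31): XOR of data positions = 0⊕0⊕1⊕1⊕1⊕1⊕0⊕1⊕1⊕1⊕1⊕1⊕1⊕1⊕0 = 1
p4 (pos 4,5,6,7,12,13,14,15,20,21,22,23,28,29,30,31): XOR of data positions = 0⊕0⊕1⊕0⊕0⊕1⊕0⊕0⊕1⊕1⊕1⊕0⊕1⊕1⊕0 = 1
p8 (pos 8,9,10,11,12,13,14,15,24,25,26,27,28,29,30,31): XOR of data positions = 0⊕1⊕1⊕0⊕0⊕1⊕0⊕0⊕1⊕1⊕1⊕0⊕1⊕1⊕0 = 0
p16 (pos 16,17,18,19,20,21,22,23,24,25,26,27,28,29,30,31): XOR of data positions = 1⊕1⊕1⊕0⊕1⊕1⊕1⊕0⊕1⊕1⊕1⊕0⊕1⊕1⊕0 = 1
Codeword: 1101001001100101111011101110110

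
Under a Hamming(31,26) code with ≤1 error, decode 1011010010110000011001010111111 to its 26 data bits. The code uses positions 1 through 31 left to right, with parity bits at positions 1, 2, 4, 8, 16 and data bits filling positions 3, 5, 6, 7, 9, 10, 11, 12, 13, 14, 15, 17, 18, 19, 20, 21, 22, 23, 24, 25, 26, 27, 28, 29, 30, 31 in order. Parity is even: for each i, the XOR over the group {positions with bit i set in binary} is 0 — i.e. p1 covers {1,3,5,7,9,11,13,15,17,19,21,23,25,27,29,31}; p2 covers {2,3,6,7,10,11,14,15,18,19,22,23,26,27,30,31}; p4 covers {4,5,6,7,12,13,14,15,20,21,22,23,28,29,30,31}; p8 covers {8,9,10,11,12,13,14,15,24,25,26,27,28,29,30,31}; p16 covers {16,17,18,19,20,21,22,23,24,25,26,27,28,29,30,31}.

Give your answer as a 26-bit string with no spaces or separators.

10101011000011001010111111

s1 (pos 1,3,5,7,9,11,13,15,17,19,21,23,25,27,29,31): 1⊕1⊕0⊕0⊕1⊕1⊕0⊕0⊕0⊕1⊕0⊕0⊕0⊕1⊕1⊕1 = 0
s2 (pos 2,3,6,7,10,11,14,15,18,19,22,23,26,27,30,31): 0⊕1⊕1⊕0⊕0⊕1⊕0⊕0⊕1⊕1⊕1⊕0⊕1⊕1⊕1⊕1 = 0
s4 (pos 4,5,6,7,12,13,14,15,20,21,22,23,28,29,30,31): 1⊕0⊕1⊕0⊕1⊕0⊕0⊕0⊕0⊕0⊕1⊕0⊕1⊕1⊕1⊕1 = 0
s8 (pos 8,9,10,11,12,13,14,15,24,25,26,27,28,29,30,31): 0⊕1⊕0⊕1⊕1⊕0⊕0⊕0⊕1⊕0⊕1⊕1⊕1⊕1⊕1⊕1 = 0
s16 (pos 16,17,18,19,20,21,22,23,24,25,26,27,28,29,30,31): 0⊕0⊕1⊕1⊕0⊕0⊕1⊕0⊕1⊕0⊕1⊕1⊕1⊕1⊕1⊕1 = 0
Syndrome s16…s1 = 00000 → no error.
Read data bits from positions 3,5,6,7,9,10,11,12,13,14,15,17,18,19,20,21,22,23,24,25,26,27,28,29,30,31: 10101011000011001010111111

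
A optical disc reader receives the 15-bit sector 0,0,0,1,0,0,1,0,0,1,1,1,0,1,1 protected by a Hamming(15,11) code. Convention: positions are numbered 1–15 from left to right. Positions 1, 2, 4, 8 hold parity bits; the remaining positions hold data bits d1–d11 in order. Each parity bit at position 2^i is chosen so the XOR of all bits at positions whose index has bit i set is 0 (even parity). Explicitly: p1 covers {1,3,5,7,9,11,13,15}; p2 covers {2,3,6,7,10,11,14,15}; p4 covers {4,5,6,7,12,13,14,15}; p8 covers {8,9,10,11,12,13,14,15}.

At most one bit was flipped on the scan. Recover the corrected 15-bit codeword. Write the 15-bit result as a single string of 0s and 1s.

000100100111010

s1 (pos 1,3,5,7,9,11,13,15): 0⊕0⊕0⊕1⊕0⊕1⊕0⊕1 = 1
s2 (pos 2,3,6,7,10,11,14,15): 0⊕0⊕0⊕1⊕1⊕1⊕1⊕1 = 1
s4 (pos 4,5,6,7,12,13,14,15): 1⊕0⊕0⊕1⊕1⊕0⊕1⊕1 = 1
s8 (pos 8,9,10,11,12,13,14,15): 0⊕0⊕1⊕1⊕1⊕0⊕1⊕1 = 1
Syndrome s8…s1 = 1111 → error at position 15.
Flip position 15: 000100100111011 → 000100100111010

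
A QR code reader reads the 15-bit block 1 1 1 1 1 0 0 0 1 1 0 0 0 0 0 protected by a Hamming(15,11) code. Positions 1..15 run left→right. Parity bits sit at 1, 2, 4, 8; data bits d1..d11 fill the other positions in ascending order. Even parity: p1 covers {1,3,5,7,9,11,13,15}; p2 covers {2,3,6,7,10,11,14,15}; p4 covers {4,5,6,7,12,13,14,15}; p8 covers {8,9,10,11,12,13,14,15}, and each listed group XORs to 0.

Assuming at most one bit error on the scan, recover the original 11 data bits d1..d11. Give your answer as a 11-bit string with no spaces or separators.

s1 (pos 1,3,5,7,9,11,13,15): 1⊕1⊕1⊕0⊕1⊕0⊕0⊕0 = 0
s2 (pos 2,3,6,7,10,11,14,15): 1⊕1⊕0⊕0⊕1⊕0⊕0⊕0 = 1
s4 (pos 4,5,6,7,12,13,14,15): 1⊕1⊕0⊕0⊕0⊕0⊕0⊕0 = 0
s8 (pos 8,9,10,11,12,13,14,15): 0⊕1⊕1⊕0⊕0⊕0⊕0⊕0 = 0
Syndrome s8…s1 = 0010 → error at position 2.
Flip position 2: 111110001100000 → 101110001100000
Read data bits from positions 3,5,6,7,9,10,11,12,13,14,15: 11001100000

11001100000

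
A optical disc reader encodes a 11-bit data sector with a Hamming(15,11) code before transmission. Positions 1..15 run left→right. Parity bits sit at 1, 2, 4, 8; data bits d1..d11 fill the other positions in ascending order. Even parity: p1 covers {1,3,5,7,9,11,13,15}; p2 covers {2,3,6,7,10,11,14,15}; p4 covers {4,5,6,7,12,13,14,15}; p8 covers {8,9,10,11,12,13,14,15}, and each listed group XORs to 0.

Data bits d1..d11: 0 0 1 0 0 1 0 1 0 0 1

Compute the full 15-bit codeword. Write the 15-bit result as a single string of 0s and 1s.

Place data at non-parity positions: p1 p2 0 p4 0 1 0 p8 0 1 0 1 0 0 1
p1 (pos 1,3,5,7,9,11,13,15): XOR of data positions = 0⊕0⊕0⊕0⊕0⊕0⊕1 = 1
p2 (pos 2,3,6,7,10,11,14,15): XOR of data positions = 0⊕1⊕0⊕1⊕0⊕0⊕1 = 1
p4 (pos 4,5,6,7,12,13,14,15): XOR of data positions = 0⊕1⊕0⊕1⊕0⊕0⊕1 = 1
p8 (pos 8,9,10,11,12,13,14,15): XOR of data positions = 0⊕1⊕0⊕1⊕0⊕0⊕1 = 1
Codeword: 110101010101001

110101010101001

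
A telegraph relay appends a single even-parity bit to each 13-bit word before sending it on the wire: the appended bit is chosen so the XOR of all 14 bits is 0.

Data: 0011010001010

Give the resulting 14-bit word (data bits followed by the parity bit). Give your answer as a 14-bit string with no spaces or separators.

XOR of the 13 data bits: 0⊕0⊕1⊕1⊕0⊕1⊕0⊕0⊕0⊕1⊕0⊕1⊕0 = 1
Parity bit = 1 (so all 14 bits XOR to 0).

00110100010101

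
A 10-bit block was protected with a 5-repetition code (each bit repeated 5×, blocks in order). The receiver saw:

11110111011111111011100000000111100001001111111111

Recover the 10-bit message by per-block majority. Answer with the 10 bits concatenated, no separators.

1111001011

Block 1 (11110): 4 ones → 1
Block 2 (11101): 4 ones → 1
Block 3 (11111): 5 ones → 1
Block 4 (11011): 4 ones → 1
Block 5 (10000): 1 one → 0
Block 6 (00001): 1 one → 0
Block 7 (11100): 3 ones → 1
Block 8 (00100): 1 one → 0
Block 9 (11111): 5 ones → 1
Block 10 (11111): 5 ones → 1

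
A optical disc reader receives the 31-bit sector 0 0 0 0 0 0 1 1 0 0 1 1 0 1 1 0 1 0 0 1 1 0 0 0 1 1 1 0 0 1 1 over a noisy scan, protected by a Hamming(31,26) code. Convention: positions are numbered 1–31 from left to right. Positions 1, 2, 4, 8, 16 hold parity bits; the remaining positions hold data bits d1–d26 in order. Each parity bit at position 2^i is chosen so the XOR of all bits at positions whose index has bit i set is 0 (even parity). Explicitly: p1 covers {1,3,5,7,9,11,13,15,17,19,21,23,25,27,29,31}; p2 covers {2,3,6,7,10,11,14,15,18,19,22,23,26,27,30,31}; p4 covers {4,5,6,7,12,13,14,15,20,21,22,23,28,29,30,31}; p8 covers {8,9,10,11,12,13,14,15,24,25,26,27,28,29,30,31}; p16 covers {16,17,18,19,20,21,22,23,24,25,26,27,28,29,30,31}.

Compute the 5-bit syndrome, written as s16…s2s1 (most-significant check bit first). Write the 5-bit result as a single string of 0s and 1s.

s1 (pos 1,3,5,7,9,11,13,15,17,19,21,23,25,27,29,31): 0⊕0⊕0⊕1⊕0⊕1⊕0⊕1⊕1⊕0⊕1⊕0⊕1⊕1⊕0⊕1 = 0
s2 (pos 2,3,6,7,10,11,14,15,18,19,22,23,26,27,30,31): 0⊕0⊕0⊕1⊕0⊕1⊕1⊕1⊕0⊕0⊕0⊕0⊕1⊕1⊕1⊕1 = 0
s4 (pos 4,5,6,7,12,13,14,15,20,21,22,23,28,29,30,31): 0⊕0⊕0⊕1⊕1⊕0⊕1⊕1⊕1⊕1⊕0⊕0⊕0⊕0⊕1⊕1 = 0
s8 (pos 8,9,10,11,12,13,14,15,24,25,26,27,28,29,30,31): 1⊕0⊕0⊕1⊕1⊕0⊕1⊕1⊕0⊕1⊕1⊕1⊕0⊕0⊕1⊕1 = 0
s16 (pos 16,17,18,19,20,21,22,23,24,25,26,27,28,29,30,31): 0⊕1⊕0⊕0⊕1⊕1⊕0⊕0⊕0⊕1⊕1⊕1⊕0⊕0⊕1⊕1 = 0
Syndrome s16…s1 = 00000 → no error.

00000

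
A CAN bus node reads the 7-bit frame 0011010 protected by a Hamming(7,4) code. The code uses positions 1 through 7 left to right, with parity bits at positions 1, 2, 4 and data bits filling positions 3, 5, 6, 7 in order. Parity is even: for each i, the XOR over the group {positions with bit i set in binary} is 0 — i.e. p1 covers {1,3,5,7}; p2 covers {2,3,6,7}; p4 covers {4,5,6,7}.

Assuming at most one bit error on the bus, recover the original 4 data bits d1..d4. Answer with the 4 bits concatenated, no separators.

1010

s1 (pos 1,3,5,7): 0⊕1⊕0⊕0 = 1
s2 (pos 2,3,6,7): 0⊕1⊕1⊕0 = 0
s4 (pos 4,5,6,7): 1⊕0⊕1⊕0 = 0
Syndrome s4…s1 = 001 → error at position 1.
Flip position 1: 0011010 → 1011010
Read data bits from positions 3,5,6,7: 1010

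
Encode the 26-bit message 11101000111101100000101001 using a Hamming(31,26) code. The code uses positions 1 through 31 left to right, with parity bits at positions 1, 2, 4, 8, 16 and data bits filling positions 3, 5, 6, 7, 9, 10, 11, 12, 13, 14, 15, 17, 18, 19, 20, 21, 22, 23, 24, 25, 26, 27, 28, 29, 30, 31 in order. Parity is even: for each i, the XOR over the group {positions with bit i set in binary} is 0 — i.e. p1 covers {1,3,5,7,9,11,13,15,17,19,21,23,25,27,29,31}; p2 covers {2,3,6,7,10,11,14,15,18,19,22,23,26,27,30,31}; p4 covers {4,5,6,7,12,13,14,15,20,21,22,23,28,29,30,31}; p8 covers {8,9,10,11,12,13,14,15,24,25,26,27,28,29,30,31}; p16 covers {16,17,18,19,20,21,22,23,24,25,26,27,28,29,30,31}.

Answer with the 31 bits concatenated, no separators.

Place data at non-parity positions: p1 p2 1 p4 1 1 0 p8 1 0 0 0 1 1 1 p16 1 0 1 1 0 0 0 0 0 1 0 1 0 0 1
p1 (pos 1,3,5,7,9,11,13,15,17,19,21,23,25,27,29,31): XOR of data positions = 1⊕1⊕0⊕1⊕0⊕1⊕1⊕1⊕1⊕0⊕0⊕0⊕0⊕0⊕1 = 0
p2 (pos 2,3,6,7,10,11,14,15,18,19,22,23,26,27,30,31): XOR of data positions = 1⊕1⊕0⊕0⊕0⊕1⊕1⊕0⊕1⊕0⊕0⊕1⊕0⊕0⊕1 = 1
p4 (pos 4,5,6,7,12,13,14,15,20,21,22,23,28,29,30,31): XOR of data positions = 1⊕1⊕0⊕0⊕1⊕1⊕1⊕1⊕0⊕0⊕0⊕1⊕0⊕0⊕1 = 0
p8 (pos 8,9,10,11,12,13,14,15,24,25,26,27,28,29,30,31): XOR of data positions = 1⊕0⊕0⊕0⊕1⊕1⊕1⊕0⊕0⊕1⊕0⊕1⊕0⊕0⊕1 = 1
p16 (pos 16,17,18,19,20,21,22,23,24,25,26,27,28,29,30,31): XOR of data positions = 1⊕0⊕1⊕1⊕0⊕0⊕0⊕0⊕0⊕1⊕0⊕1⊕0⊕0⊕1 = 0
Codeword: 0110110110001110101100000101001

0110110110001110101100000101001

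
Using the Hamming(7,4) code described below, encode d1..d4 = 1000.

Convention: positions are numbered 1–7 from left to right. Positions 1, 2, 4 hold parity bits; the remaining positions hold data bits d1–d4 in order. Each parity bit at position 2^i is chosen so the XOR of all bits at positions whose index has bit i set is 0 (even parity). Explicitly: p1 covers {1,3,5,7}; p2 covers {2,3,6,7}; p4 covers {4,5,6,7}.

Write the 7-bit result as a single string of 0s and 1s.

1110000

Place data at non-parity positions: p1 p2 1 p4 0 0 0
p1 (pos 1,3,5,7): XOR of data positions = 1⊕0⊕0 = 1
p2 (pos 2,3,6,7): XOR of data positions = 1⊕0⊕0 = 1
p4 (pos 4,5,6,7): XOR of data positions = 0⊕0⊕0 = 0
Codeword: 1110000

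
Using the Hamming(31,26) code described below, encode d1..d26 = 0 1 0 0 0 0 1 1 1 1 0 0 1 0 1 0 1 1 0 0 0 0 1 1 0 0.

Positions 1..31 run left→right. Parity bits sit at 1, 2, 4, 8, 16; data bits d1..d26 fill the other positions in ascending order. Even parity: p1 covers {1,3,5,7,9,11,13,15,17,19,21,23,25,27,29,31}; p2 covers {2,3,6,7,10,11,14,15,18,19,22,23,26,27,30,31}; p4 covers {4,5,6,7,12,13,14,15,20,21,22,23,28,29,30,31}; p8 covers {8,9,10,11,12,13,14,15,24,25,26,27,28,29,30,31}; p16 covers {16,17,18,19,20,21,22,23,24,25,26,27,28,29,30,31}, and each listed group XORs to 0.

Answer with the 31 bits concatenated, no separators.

Place data at non-parity positions: p1 p2 0 p4 1 0 0 p8 0 0 1 1 1 1 0 p16 0 1 0 1 0 1 1 0 0 0 0 1 1 0 0
p1 (pos 1,3,5,7,9,11,13,15,17,19,21,23,25,27,29,31): XOR of data positions = 0⊕1⊕0⊕0⊕1⊕1⊕0⊕0⊕0⊕0⊕1⊕0⊕0⊕1⊕0 = 1
p2 (pos 2,3,6,7,10,11,14,15,18,19,22,23,26,27,30,31): XOR of data positions = 0⊕0⊕0⊕0⊕1⊕1⊕0⊕1⊕0⊕1⊕1⊕0⊕0⊕0⊕0 = 1
p4 (pos 4,5,6,7,12,13,14,15,20,21,22,23,28,29,30,31): XOR of data positions = 1⊕0⊕0⊕1⊕1⊕1⊕0⊕1⊕0⊕1⊕1⊕1⊕1⊕0⊕0 = 1
p8 (pos 8,9,10,11,12,13,14,15,24,25,26,27,28,29,30,31): XOR of data positions = 0⊕0⊕1⊕1⊕1⊕1⊕0⊕0⊕0⊕0⊕0⊕1⊕1⊕0⊕0 = 0
p16 (pos 16,17,18,19,20,21,22,23,24,25,26,27,28,29,30,31): XOR of data positions = 0⊕1⊕0⊕1⊕0⊕1⊕1⊕0⊕0⊕0⊕0⊕1⊕1⊕0⊕0 = 0
Codeword: 1101100000111100010101100001100

1101100000111100010101100001100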